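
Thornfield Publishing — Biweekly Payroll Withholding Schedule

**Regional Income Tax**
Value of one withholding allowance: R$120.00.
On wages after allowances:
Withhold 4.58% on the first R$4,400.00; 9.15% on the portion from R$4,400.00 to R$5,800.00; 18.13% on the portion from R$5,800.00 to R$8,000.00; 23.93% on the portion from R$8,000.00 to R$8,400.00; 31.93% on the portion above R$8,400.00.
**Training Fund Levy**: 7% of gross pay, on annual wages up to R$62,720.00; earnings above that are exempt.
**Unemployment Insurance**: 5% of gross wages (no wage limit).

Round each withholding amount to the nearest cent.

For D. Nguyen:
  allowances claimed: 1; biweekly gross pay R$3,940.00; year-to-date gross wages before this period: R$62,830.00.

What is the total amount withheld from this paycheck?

R$371.96

Regional Income Tax: taxable = R$3,940.00 − 1×R$120.00 = R$3,820.00
  4.58% × R$3,820.00 = R$174.96
Training Fund Levy: YTD R$62,830.00 ≥ cap R$62,720.00 → R$0.00
Unemployment Insurance: 5% × R$3,940.00 = R$197.00
Total: R$174.96 + R$0.00 + R$197.00 = R$371.96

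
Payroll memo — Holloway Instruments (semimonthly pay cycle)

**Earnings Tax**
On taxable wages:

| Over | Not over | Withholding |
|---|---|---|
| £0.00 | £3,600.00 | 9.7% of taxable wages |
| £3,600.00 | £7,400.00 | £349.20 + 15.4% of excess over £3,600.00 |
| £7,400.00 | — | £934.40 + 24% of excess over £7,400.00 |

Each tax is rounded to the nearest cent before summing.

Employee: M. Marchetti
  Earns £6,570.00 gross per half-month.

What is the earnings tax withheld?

Earnings Tax: taxable = £6,570.00
  £349.20 + 15.4% × (£6,570.00 − £3,600.00) = £349.20 + 15.4% × £2,970.00 = £806.58

£806.58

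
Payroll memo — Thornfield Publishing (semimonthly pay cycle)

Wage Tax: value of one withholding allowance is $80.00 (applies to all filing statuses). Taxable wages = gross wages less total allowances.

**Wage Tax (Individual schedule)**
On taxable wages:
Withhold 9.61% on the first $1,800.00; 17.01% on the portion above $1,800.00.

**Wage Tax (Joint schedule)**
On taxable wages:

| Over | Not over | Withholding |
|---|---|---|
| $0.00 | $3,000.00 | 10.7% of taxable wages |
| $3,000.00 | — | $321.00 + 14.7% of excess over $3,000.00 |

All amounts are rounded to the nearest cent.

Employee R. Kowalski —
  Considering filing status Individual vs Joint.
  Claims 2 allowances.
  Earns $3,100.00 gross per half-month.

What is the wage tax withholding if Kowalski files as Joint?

$314.58

Wage Tax (Joint): taxable = $3,100.00 − 2×$80.00 = $2,940.00
  10.7% × $2,940.00 = $314.58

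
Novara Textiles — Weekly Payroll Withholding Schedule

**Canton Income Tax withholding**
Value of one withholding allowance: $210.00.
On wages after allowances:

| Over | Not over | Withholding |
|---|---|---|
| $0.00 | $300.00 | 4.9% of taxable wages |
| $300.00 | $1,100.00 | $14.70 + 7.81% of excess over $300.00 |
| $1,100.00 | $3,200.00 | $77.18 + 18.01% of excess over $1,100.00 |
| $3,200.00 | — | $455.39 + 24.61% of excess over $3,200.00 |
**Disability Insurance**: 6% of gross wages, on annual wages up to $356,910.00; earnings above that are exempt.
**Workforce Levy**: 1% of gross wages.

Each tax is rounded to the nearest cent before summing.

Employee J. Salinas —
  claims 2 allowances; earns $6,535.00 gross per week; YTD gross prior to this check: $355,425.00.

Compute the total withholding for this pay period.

$1,327.22

Canton Income Tax: taxable = $6,535.00 − 2×$210.00 = $6,115.00
  $455.39 + 24.61% × ($6,115.00 − $3,200.00) = $455.39 + 24.61% × $2,915.00 = $1,172.77
Disability Insurance: cap $356,910.00 − YTD $355,425.00 = $1,485.00 subject; 6% × $1,485.00 = $89.10
Workforce Levy: 1% × $6,535.00 = $65.35
Total: $1,172.77 + $89.10 + $65.35 = $1,327.22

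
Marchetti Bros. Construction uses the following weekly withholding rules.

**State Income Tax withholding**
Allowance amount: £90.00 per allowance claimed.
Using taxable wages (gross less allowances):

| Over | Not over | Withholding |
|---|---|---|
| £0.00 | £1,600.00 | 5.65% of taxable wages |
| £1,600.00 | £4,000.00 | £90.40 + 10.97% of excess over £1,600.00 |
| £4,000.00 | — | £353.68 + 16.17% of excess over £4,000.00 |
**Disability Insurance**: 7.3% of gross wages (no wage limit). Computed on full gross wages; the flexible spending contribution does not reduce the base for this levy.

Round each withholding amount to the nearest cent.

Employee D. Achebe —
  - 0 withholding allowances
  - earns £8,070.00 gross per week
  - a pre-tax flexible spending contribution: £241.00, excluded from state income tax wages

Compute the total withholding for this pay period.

£1,561.94

State Income Tax: taxable = £8,070.00 − £241.00 = £7,829.00
  £353.68 + 16.17% × (£7,829.00 − £4,000.00) = £353.68 + 16.17% × £3,829.00 = £972.83
Disability Insurance: 7.3% × £8,070.00 = £589.11
Total: £972.83 + £589.11 = £1,561.94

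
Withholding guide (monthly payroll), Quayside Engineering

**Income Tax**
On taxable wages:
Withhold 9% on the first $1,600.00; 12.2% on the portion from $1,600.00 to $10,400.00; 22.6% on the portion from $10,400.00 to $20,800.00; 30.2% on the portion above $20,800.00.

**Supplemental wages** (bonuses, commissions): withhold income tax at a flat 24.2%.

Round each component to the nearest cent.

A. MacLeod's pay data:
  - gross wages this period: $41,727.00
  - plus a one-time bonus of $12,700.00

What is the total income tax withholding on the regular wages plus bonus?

Income Tax: taxable = $41,727.00
  $3,568.00 + 30.2% × ($41,727.00 − $20,800.00) = $3,568.00 + 30.2% × $20,927.00 = $9,887.95
Supplemental (24.2% flat on bonus): 24.2% × $12,700.00 = $3,073.40
Total income tax: $9,887.95 + $3,073.40 = $12,961.35

$12,961.35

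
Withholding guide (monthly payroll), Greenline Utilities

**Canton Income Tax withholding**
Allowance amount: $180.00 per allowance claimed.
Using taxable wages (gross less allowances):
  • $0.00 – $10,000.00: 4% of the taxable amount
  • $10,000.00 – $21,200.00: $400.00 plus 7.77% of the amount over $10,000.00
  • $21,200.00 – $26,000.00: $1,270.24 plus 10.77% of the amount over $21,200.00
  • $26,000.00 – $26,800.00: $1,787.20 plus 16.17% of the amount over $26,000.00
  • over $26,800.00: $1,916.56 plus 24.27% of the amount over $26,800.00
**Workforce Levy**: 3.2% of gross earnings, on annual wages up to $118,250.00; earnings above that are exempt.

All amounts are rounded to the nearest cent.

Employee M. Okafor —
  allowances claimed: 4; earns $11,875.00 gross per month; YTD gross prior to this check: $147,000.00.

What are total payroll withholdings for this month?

$489.74

Canton Income Tax: taxable = $11,875.00 − 4×$180.00 = $11,155.00
  $400.00 + 7.77% × ($11,155.00 − $10,000.00) = $400.00 + 7.77% × $1,155.00 = $489.74
Workforce Levy: YTD $147,000.00 ≥ cap $118,250.00 → $0.00
Total: $489.74 + $0.00 = $489.74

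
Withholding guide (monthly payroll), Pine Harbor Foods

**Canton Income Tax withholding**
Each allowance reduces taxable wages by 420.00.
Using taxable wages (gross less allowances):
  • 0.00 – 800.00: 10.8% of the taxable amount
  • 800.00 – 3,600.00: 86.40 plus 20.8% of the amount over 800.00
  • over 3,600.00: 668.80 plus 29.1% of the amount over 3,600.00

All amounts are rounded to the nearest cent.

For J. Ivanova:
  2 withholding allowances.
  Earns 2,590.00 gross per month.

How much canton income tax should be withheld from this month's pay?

284.00

Canton Income Tax: taxable = 2,590.00 − 2×420.00 = 1,750.00
  86.40 + 20.8% × (1,750.00 − 800.00) = 86.40 + 20.8% × 950.00 = 284.00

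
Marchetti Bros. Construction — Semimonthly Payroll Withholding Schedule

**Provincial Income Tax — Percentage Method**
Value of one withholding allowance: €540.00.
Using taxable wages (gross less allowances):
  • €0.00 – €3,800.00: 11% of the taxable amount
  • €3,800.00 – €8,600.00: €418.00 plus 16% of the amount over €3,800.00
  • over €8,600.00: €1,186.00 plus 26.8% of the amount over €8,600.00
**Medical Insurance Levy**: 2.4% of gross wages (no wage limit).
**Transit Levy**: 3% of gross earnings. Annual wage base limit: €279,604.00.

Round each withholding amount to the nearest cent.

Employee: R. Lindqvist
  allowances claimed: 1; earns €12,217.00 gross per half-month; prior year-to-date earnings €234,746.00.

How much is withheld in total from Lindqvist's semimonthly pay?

Provincial Income Tax: taxable = €12,217.00 − 1×€540.00 = €11,677.00
  €1,186.00 + 26.8% × (€11,677.00 − €8,600.00) = €1,186.00 + 26.8% × €3,077.00 = €2,010.64
Medical Insurance Levy: 2.4% × €12,217.00 = €293.21
Transit Levy: 3% × €12,217.00 = €366.51
Total: €2,010.64 + €293.21 + €366.51 = €2,670.36

€2,670.36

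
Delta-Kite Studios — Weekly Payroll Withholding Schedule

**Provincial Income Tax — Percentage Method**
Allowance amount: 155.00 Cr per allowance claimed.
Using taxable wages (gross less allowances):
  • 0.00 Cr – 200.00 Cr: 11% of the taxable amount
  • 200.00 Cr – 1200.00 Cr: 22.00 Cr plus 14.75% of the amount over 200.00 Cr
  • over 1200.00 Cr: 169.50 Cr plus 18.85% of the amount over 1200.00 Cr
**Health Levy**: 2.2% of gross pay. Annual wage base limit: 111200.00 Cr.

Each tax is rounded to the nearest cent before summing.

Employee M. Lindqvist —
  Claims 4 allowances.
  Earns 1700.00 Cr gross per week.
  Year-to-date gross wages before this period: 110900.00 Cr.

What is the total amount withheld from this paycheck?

158.40 Cr

Provincial Income Tax: taxable = 1700.00 Cr − 4×155.00 Cr = 1080.00 Cr
  22.00 Cr + 14.75% × (1080.00 Cr − 200.00 Cr) = 22.00 Cr + 14.75% × 880.00 Cr = 151.80 Cr
Health Levy: cap 111200.00 Cr − YTD 110900.00 Cr = 300.00 Cr subject; 2.2% × 300.00 Cr = 6.60 Cr
Total: 151.80 Cr + 6.60 Cr = 158.40 Cr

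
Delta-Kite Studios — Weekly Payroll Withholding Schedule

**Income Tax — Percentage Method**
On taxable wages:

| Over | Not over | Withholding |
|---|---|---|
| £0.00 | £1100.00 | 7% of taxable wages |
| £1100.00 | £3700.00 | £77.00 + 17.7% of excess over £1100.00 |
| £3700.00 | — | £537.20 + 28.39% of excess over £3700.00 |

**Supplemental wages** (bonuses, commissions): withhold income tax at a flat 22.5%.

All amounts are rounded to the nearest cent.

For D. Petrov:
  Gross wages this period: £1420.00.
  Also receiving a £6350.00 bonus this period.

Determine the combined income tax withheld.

Income Tax: taxable = £1420.00
  £77.00 + 17.7% × (£1420.00 − £1100.00) = £77.00 + 17.7% × £320.00 = £133.64
Supplemental (22.5% flat on bonus): 22.5% × £6350.00 = £1428.75
Total income tax: £133.64 + £1428.75 = £1562.39

£1562.39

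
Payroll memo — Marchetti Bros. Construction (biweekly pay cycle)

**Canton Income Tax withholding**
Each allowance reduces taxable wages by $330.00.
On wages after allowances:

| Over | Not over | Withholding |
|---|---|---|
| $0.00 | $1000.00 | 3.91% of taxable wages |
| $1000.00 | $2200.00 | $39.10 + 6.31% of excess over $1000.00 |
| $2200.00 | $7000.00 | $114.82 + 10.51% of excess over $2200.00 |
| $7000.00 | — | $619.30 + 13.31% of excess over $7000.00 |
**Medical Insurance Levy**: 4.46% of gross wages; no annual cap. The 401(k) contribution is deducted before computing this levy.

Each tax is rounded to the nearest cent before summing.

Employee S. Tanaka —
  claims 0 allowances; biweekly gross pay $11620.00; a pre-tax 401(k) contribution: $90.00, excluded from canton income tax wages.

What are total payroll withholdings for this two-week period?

$1736.48

Canton Income Tax: taxable = $11620.00 − $90.00 = $11530.00
  $619.30 + 13.31% × ($11530.00 − $7000.00) = $619.30 + 13.31% × $4530.00 = $1222.24
Medical Insurance Levy: 4.46% × $11530.00 = $514.24
Total: $1222.24 + $514.24 = $1736.48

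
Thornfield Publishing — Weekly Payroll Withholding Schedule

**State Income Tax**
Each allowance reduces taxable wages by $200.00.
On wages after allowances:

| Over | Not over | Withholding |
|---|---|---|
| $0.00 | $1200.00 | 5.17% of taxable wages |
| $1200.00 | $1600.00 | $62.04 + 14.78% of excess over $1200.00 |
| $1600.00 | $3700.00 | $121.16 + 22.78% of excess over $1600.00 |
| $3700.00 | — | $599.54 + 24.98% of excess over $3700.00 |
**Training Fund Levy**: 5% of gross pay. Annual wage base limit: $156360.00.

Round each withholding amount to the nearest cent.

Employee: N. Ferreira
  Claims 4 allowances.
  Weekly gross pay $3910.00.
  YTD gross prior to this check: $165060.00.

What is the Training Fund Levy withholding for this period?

$0.00

Training Fund Levy: YTD $165060.00 ≥ cap $156360.00 → $0.00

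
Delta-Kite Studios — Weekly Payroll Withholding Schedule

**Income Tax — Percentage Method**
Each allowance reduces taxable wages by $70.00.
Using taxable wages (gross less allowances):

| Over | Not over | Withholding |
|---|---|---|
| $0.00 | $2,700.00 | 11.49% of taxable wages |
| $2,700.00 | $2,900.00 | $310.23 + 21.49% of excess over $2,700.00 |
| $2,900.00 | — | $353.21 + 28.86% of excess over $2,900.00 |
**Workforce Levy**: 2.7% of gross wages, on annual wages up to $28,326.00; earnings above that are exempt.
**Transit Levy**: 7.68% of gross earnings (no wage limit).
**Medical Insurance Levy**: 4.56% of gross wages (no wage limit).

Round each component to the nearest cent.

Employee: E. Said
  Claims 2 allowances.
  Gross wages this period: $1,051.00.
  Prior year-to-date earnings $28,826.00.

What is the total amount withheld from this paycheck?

Income Tax: taxable = $1,051.00 − 2×$70.00 = $911.00
  11.49% × $911.00 = $104.67
Workforce Levy: YTD $28,826.00 ≥ cap $28,326.00 → $0.00
Transit Levy: 7.68% × $1,051.00 = $80.72
Medical Insurance Levy: 4.56% × $1,051.00 = $47.93
Total: $104.67 + $0.00 + $80.72 + $47.93 = $233.32

$233.32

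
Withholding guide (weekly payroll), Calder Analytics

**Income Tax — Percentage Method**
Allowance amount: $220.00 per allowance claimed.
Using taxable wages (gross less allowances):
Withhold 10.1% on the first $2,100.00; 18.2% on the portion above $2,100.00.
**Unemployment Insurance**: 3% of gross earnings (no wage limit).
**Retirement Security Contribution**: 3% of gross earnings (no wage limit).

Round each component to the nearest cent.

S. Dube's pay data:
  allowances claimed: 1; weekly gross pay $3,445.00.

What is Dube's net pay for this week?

Income Tax: taxable = $3,445.00 − 1×$220.00 = $3,225.00
  $212.10 + 18.2% × ($3,225.00 − $2,100.00) = $212.10 + 18.2% × $1,125.00 = $416.85
Unemployment Insurance: 3% × $3,445.00 = $103.35
Retirement Security Contribution: 3% × $3,445.00 = $103.35
Total withheld: $416.85 + $103.35 + $103.35 = $623.55
Net pay: $3,445.00 − $623.55 = $2,821.45

$2,821.45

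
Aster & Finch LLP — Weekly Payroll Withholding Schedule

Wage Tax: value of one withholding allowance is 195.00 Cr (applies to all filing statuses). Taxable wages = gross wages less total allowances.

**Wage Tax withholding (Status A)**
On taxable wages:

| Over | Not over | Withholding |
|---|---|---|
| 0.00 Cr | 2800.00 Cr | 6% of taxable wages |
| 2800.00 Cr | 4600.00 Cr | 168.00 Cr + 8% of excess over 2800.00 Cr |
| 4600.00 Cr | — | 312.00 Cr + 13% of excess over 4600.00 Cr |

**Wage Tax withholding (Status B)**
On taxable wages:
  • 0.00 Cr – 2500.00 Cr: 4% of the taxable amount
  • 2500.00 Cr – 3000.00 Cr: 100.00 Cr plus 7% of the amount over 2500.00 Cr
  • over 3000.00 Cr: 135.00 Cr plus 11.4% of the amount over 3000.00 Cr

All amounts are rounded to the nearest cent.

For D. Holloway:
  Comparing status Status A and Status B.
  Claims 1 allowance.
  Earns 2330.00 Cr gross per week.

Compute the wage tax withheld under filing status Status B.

85.40 Cr

Wage Tax (Status B): taxable = 2330.00 Cr − 1×195.00 Cr = 2135.00 Cr
  4% × 2135.00 Cr = 85.40 Cr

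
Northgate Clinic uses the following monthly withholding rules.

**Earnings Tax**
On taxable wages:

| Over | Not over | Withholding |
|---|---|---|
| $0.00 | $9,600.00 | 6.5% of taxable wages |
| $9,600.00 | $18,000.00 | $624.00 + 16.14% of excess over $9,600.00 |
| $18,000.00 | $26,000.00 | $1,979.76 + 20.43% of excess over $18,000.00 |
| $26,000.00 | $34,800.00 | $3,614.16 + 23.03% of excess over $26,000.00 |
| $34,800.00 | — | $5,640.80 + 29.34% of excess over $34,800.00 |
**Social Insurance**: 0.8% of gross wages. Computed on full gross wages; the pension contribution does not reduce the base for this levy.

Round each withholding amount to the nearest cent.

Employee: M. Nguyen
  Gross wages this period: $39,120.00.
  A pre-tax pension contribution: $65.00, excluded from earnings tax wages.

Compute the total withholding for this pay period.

$7,202.18

Earnings Tax: taxable = $39,120.00 − $65.00 = $39,055.00
  $5,640.80 + 29.34% × ($39,055.00 − $34,800.00) = $5,640.80 + 29.34% × $4,255.00 = $6,889.22
Social Insurance: 0.8% × $39,120.00 = $312.96
Total: $6,889.22 + $312.96 = $7,202.18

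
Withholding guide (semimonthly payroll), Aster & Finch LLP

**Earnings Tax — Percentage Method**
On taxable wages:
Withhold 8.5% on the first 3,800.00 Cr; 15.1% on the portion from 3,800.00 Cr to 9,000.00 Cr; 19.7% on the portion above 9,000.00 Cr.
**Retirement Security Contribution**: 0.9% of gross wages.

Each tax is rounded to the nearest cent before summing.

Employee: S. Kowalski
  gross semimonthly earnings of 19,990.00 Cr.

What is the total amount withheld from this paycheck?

3,453.14 Cr

Earnings Tax: taxable = 19,990.00 Cr
  1,108.20 Cr + 19.7% × (19,990.00 Cr − 9,000.00 Cr) = 1,108.20 Cr + 19.7% × 10,990.00 Cr = 3,273.23 Cr
Retirement Security Contribution: 0.9% × 19,990.00 Cr = 179.91 Cr
Total: 3,273.23 Cr + 179.91 Cr = 3,453.14 Cr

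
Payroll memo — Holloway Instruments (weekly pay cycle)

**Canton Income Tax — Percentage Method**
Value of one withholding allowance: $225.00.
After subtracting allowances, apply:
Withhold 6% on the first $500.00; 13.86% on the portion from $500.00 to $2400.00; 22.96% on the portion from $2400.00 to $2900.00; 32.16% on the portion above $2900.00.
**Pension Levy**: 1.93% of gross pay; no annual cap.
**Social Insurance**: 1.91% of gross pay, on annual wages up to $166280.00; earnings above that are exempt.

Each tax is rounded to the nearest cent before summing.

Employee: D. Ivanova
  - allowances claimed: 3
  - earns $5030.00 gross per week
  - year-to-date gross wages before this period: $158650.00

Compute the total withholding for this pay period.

$1069.22

Canton Income Tax: taxable = $5030.00 − 3×$225.00 = $4355.00
  $408.14 + 32.16% × ($4355.00 − $2900.00) = $408.14 + 32.16% × $1455.00 = $876.07
Pension Levy: 1.93% × $5030.00 = $97.08
Social Insurance: 1.91% × $5030.00 = $96.07
Total: $876.07 + $97.08 + $96.07 = $1069.22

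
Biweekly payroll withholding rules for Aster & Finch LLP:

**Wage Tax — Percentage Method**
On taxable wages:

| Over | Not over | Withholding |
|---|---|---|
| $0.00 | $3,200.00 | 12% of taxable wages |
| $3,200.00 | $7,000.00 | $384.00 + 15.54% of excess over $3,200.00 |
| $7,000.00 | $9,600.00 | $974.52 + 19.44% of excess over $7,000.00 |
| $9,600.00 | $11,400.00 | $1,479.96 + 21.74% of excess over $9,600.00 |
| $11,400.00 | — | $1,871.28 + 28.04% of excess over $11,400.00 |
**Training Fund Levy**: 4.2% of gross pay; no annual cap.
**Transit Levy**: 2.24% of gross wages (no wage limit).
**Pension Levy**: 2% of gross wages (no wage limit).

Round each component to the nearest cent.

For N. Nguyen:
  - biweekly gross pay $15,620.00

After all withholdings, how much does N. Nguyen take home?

Wage Tax: taxable = $15,620.00
  $1,871.28 + 28.04% × ($15,620.00 − $11,400.00) = $1,871.28 + 28.04% × $4,220.00 = $3,054.57
Training Fund Levy: 4.2% × $15,620.00 = $656.04
Transit Levy: 2.24% × $15,620.00 = $349.89
Pension Levy: 2% × $15,620.00 = $312.40
Total withheld: $3,054.57 + $656.04 + $349.89 + $312.40 = $4,372.90
Net pay: $15,620.00 − $4,372.90 = $11,247.10

$11,247.10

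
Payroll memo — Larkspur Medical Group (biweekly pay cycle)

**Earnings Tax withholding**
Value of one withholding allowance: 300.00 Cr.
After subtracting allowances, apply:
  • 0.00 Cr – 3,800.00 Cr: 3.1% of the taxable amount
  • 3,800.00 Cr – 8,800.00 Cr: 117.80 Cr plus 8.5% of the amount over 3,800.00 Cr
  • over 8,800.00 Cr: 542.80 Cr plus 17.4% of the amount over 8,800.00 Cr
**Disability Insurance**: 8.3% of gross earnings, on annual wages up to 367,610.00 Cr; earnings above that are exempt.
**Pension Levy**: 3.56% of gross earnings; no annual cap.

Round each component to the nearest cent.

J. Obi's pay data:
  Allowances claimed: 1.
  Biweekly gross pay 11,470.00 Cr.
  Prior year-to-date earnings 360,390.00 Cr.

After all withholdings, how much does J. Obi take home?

9,507.23 Cr

Earnings Tax: taxable = 11,470.00 Cr − 1×300.00 Cr = 11,170.00 Cr
  542.80 Cr + 17.4% × (11,170.00 Cr − 8,800.00 Cr) = 542.80 Cr + 17.4% × 2,370.00 Cr = 955.18 Cr
Disability Insurance: cap 367,610.00 Cr − YTD 360,390.00 Cr = 7,220.00 Cr subject; 8.3% × 7,220.00 Cr = 599.26 Cr
Pension Levy: 3.56% × 11,470.00 Cr = 408.33 Cr
Total withheld: 955.18 Cr + 599.26 Cr + 408.33 Cr = 1,962.77 Cr
Net pay: 11,470.00 Cr − 1,962.77 Cr = 9,507.23 Cr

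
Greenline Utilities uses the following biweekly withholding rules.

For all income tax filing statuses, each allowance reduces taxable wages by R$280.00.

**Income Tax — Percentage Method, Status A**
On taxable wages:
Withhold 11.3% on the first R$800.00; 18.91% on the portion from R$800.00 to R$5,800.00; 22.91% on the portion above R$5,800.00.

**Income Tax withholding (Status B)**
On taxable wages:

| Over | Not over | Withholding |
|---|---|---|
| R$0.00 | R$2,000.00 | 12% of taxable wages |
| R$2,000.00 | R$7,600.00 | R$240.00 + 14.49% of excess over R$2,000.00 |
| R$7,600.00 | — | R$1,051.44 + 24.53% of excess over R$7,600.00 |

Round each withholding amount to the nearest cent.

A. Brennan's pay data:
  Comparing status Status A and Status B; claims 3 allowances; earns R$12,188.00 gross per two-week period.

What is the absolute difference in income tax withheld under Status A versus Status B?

R$336.13

Income Tax (Status A): taxable = R$12,188.00 − 3×R$280.00 = R$11,348.00
  R$1,035.90 + 22.91% × (R$11,348.00 − R$5,800.00) = R$1,035.90 + 22.91% × R$5,548.00 = R$2,306.95
Income Tax (Status B): taxable = R$12,188.00 − 3×R$280.00 = R$11,348.00
  R$1,051.44 + 24.53% × (R$11,348.00 − R$7,600.00) = R$1,051.44 + 24.53% × R$3,748.00 = R$1,970.82
Difference: |R$2,306.95 − R$1,970.82| = R$336.13 (higher under Status A)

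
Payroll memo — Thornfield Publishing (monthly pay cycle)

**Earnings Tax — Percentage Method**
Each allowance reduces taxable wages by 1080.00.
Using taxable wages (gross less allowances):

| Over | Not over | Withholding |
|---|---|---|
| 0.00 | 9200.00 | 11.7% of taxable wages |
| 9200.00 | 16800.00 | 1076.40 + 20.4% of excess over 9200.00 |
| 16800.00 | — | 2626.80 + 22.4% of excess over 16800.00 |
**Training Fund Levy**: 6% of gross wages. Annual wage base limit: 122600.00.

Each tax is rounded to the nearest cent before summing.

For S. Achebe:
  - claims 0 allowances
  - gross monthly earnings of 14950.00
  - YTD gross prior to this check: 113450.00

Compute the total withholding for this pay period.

Earnings Tax: taxable = 14950.00
  1076.40 + 20.4% × (14950.00 − 9200.00) = 1076.40 + 20.4% × 5750.00 = 2249.40
Training Fund Levy: cap 122600.00 − YTD 113450.00 = 9150.00 subject; 6% × 9150.00 = 549.00
Total: 2249.40 + 549.00 = 2798.40

2798.40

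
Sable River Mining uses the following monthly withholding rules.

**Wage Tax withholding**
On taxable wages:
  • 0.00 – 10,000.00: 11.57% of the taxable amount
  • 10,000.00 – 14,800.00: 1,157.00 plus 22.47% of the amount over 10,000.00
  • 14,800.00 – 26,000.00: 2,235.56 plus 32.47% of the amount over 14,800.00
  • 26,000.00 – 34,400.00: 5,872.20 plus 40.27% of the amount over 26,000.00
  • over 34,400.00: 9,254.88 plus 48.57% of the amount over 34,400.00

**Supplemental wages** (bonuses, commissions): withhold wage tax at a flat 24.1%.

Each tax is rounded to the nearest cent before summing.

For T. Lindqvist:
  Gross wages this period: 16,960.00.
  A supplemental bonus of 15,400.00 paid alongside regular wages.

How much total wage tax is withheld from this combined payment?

Wage Tax: taxable = 16,960.00
  2,235.56 + 32.47% × (16,960.00 − 14,800.00) = 2,235.56 + 32.47% × 2,160.00 = 2,936.91
Supplemental (24.1% flat on bonus): 24.1% × 15,400.00 = 3,711.40
Total wage tax: 2,936.91 + 3,711.40 = 6,648.31

6,648.31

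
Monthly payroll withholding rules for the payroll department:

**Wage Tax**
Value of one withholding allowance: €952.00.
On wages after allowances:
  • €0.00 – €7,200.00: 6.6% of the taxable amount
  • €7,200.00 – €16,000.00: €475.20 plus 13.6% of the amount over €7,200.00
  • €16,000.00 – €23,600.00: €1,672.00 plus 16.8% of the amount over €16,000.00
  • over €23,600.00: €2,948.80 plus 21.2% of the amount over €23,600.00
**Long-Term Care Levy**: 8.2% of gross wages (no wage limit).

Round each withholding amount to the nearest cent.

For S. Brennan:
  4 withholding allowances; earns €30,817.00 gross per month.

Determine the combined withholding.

Wage Tax: taxable = €30,817.00 − 4×€952.00 = €27,009.00
  €2,948.80 + 21.2% × (€27,009.00 − €23,600.00) = €2,948.80 + 21.2% × €3,409.00 = €3,671.51
Long-Term Care Levy: 8.2% × €30,817.00 = €2,526.99
Total: €3,671.51 + €2,526.99 = €6,198.50

€6,198.50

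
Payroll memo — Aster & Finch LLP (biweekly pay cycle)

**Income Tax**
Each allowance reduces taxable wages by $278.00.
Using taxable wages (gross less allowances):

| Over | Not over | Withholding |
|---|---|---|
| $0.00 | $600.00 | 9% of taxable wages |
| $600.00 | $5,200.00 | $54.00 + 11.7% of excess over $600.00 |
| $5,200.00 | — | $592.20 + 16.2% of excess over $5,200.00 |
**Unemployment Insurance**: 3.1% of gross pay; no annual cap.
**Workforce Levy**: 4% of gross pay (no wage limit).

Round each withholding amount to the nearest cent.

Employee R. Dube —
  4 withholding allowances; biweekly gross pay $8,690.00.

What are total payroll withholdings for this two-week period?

Income Tax: taxable = $8,690.00 − 4×$278.00 = $7,578.00
  $592.20 + 16.2% × ($7,578.00 − $5,200.00) = $592.20 + 16.2% × $2,378.00 = $977.44
Unemployment Insurance: 3.1% × $8,690.00 = $269.39
Workforce Levy: 4% × $8,690.00 = $347.60
Total: $977.44 + $269.39 + $347.60 = $1,594.43

$1,594.43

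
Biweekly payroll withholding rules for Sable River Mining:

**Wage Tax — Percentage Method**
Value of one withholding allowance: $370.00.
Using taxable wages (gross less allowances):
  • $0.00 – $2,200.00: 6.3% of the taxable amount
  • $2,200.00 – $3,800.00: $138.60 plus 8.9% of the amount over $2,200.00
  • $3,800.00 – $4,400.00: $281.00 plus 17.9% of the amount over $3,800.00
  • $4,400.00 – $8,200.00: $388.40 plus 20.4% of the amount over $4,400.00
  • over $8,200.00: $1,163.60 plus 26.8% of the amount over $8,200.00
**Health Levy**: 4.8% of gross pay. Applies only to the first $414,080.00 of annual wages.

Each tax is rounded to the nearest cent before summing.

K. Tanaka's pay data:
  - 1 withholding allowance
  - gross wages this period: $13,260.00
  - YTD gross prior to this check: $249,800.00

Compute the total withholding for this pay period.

$3,057.00

Wage Tax: taxable = $13,260.00 − 1×$370.00 = $12,890.00
  $1,163.60 + 26.8% × ($12,890.00 − $8,200.00) = $1,163.60 + 26.8% × $4,690.00 = $2,420.52
Health Levy: 4.8% × $13,260.00 = $636.48
Total: $2,420.52 + $636.48 = $3,057.00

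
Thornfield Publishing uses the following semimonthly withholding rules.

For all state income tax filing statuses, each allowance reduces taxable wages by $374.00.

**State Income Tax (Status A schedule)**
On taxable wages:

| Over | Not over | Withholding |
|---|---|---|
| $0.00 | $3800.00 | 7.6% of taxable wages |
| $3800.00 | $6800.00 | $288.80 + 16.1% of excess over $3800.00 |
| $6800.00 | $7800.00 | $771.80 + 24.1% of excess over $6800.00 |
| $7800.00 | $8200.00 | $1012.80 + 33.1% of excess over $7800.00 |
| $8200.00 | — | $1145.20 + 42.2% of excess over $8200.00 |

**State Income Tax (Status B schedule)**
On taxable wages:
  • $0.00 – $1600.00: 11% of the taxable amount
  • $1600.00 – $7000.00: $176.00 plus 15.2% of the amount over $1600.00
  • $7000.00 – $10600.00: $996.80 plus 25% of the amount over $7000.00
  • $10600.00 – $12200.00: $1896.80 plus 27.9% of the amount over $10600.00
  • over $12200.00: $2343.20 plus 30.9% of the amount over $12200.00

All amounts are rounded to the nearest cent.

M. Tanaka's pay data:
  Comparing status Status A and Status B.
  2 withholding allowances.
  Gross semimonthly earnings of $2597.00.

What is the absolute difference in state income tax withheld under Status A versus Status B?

$73.33

State Income Tax (Status A): taxable = $2597.00 − 2×$374.00 = $1849.00
  7.6% × $1849.00 = $140.52
State Income Tax (Status B): taxable = $2597.00 − 2×$374.00 = $1849.00
  $176.00 + 15.2% × ($1849.00 − $1600.00) = $176.00 + 15.2% × $249.00 = $213.85
Difference: |$140.52 − $213.85| = $73.33 (higher under Status B)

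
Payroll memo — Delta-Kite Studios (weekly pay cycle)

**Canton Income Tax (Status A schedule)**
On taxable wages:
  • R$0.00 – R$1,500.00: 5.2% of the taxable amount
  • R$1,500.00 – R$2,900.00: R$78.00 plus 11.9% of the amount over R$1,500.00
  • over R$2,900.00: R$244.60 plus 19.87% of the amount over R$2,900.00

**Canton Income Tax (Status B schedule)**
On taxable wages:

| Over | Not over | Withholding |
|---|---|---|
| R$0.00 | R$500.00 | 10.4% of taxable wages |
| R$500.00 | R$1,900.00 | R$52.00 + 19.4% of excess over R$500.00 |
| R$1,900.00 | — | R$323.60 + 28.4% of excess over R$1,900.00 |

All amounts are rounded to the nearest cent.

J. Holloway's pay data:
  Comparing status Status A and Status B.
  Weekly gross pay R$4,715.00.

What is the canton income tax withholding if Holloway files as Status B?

R$1,123.06

Canton Income Tax (Status B): taxable = R$4,715.00
  R$323.60 + 28.4% × (R$4,715.00 − R$1,900.00) = R$323.60 + 28.4% × R$2,815.00 = R$1,123.06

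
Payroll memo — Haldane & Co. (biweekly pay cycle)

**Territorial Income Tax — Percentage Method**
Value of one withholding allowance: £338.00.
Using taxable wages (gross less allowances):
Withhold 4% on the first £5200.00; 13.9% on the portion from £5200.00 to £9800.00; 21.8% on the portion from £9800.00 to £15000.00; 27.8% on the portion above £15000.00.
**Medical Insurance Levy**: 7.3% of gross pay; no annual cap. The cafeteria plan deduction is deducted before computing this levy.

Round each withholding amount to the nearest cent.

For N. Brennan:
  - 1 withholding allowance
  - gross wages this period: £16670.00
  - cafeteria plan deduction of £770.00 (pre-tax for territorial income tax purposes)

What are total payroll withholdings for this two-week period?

Territorial Income Tax: taxable = £16670.00 − £770.00 − 1×£338.00 = £15562.00
  £1981.00 + 27.8% × (£15562.00 − £15000.00) = £1981.00 + 27.8% × £562.00 = £2137.24
Medical Insurance Levy: 7.3% × £15900.00 = £1160.70
Total: £2137.24 + £1160.70 = £3297.94

£3297.94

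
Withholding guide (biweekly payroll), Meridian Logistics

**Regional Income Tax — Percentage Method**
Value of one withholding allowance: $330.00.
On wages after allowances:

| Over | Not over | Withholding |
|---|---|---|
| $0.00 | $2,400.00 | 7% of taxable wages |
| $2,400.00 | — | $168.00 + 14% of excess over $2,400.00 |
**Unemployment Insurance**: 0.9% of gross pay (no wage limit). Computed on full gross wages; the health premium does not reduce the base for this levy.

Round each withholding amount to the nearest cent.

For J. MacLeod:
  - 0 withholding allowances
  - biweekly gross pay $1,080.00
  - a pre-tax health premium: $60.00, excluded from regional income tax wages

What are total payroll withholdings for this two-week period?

$81.12

Regional Income Tax: taxable = $1,080.00 − $60.00 = $1,020.00
  7% × $1,020.00 = $71.40
Unemployment Insurance: 0.9% × $1,080.00 = $9.72
Total: $71.40 + $9.72 = $81.12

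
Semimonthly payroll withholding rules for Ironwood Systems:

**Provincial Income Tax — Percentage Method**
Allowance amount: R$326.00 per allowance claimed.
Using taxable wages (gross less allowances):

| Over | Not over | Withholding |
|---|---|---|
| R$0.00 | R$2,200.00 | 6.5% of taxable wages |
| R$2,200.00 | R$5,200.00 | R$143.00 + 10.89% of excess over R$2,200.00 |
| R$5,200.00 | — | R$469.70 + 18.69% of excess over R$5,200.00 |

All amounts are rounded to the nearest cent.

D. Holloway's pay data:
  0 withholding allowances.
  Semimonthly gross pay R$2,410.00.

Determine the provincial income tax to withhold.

R$165.87

Provincial Income Tax: taxable = R$2,410.00
  R$143.00 + 10.89% × (R$2,410.00 − R$2,200.00) = R$143.00 + 10.89% × R$210.00 = R$165.87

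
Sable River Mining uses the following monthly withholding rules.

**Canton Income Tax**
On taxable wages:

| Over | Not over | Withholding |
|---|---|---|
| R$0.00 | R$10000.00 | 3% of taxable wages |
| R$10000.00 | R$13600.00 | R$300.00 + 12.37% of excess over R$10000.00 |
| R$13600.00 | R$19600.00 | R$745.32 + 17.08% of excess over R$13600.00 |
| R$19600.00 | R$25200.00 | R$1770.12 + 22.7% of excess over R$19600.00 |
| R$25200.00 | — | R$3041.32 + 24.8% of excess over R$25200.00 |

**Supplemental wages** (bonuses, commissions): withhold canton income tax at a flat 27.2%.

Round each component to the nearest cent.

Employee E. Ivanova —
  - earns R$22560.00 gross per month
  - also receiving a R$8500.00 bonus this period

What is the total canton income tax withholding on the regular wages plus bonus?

R$4754.04

Canton Income Tax: taxable = R$22560.00
  R$1770.12 + 22.7% × (R$22560.00 − R$19600.00) = R$1770.12 + 22.7% × R$2960.00 = R$2442.04
Supplemental (27.2% flat on bonus): 27.2% × R$8500.00 = R$2312.00
Total canton income tax: R$2442.04 + R$2312.00 = R$4754.04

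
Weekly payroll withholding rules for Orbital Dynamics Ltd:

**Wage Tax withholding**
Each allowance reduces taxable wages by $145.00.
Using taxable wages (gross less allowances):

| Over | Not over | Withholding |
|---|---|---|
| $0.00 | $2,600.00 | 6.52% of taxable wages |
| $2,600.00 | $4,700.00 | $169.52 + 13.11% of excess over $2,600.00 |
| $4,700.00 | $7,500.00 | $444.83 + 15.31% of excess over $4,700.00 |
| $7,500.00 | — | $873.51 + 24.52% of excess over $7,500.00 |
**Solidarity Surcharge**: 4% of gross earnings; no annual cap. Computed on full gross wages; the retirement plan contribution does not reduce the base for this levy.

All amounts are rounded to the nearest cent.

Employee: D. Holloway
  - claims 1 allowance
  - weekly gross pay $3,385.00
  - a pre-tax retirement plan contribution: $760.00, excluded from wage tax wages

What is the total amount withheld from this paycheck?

$297.10

Wage Tax: taxable = $3,385.00 − $760.00 − 1×$145.00 = $2,480.00
  6.52% × $2,480.00 = $161.70
Solidarity Surcharge: 4% × $3,385.00 = $135.40
Total: $161.70 + $135.40 = $297.10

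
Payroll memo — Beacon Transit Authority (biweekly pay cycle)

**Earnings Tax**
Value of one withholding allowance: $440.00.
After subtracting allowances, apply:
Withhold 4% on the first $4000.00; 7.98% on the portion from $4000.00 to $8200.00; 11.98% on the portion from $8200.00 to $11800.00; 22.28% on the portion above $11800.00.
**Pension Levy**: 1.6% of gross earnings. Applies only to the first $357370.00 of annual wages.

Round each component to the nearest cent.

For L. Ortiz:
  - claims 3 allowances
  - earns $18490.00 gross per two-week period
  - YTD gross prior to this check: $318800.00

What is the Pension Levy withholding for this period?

Pension Levy: 1.6% × $18490.00 = $295.84

$295.84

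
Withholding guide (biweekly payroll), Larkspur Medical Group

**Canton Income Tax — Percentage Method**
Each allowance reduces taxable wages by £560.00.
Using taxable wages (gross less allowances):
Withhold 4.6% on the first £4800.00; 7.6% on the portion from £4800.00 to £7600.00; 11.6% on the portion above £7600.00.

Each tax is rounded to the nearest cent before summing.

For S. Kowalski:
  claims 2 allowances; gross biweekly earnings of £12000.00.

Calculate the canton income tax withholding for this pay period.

Canton Income Tax: taxable = £12000.00 − 2×£560.00 = £10880.00
  £433.60 + 11.6% × (£10880.00 − £7600.00) = £433.60 + 11.6% × £3280.00 = £814.08

£814.08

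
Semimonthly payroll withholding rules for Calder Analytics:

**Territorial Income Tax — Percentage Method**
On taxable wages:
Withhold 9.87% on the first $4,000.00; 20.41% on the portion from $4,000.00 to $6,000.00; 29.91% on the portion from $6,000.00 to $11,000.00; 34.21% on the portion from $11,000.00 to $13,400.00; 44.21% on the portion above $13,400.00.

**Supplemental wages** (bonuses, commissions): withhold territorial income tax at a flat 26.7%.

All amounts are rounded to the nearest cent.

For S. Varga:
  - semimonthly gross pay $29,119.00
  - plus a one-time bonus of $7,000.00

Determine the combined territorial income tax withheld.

$11,937.91

Territorial Income Tax: taxable = $29,119.00
  $3,119.54 + 44.21% × ($29,119.00 − $13,400.00) = $3,119.54 + 44.21% × $15,719.00 = $10,068.91
Supplemental (26.7% flat on bonus): 26.7% × $7,000.00 = $1,869.00
Total territorial income tax: $10,068.91 + $1,869.00 = $11,937.91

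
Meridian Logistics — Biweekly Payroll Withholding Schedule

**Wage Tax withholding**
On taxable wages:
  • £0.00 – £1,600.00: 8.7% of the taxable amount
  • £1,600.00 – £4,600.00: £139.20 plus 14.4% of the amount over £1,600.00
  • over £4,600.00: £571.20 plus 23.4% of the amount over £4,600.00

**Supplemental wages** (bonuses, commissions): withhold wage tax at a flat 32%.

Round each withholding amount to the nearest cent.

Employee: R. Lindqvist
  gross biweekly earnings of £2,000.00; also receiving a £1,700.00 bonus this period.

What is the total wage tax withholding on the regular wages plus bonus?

£740.80

Wage Tax: taxable = £2,000.00
  £139.20 + 14.4% × (£2,000.00 − £1,600.00) = £139.20 + 14.4% × £400.00 = £196.80
Supplemental (32% flat on bonus): 32% × £1,700.00 = £544.00
Total wage tax: £196.80 + £544.00 = £740.80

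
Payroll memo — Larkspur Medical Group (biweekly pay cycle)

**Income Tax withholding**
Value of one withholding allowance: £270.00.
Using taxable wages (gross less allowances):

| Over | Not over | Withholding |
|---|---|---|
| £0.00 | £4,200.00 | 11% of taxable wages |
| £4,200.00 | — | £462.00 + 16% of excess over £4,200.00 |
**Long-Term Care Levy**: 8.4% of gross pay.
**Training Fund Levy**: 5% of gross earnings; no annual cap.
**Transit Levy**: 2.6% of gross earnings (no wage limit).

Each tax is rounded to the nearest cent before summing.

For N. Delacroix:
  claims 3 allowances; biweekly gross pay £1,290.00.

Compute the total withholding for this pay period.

Income Tax: taxable = £1,290.00 − 3×£270.00 = £480.00
  11% × £480.00 = £52.80
Long-Term Care Levy: 8.4% × £1,290.00 = £108.36
Training Fund Levy: 5% × £1,290.00 = £64.50
Transit Levy: 2.6% × £1,290.00 = £33.54
Total: £52.80 + £108.36 + £64.50 + £33.54 = £259.20

£259.20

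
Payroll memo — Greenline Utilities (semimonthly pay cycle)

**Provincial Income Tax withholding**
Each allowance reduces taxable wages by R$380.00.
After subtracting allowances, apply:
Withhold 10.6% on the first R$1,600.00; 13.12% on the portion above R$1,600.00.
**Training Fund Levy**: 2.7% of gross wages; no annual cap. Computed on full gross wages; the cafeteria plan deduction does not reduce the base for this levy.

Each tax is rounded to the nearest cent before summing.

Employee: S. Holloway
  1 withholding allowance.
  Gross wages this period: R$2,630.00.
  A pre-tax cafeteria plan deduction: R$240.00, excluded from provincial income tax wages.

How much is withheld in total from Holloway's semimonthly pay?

Provincial Income Tax: taxable = R$2,630.00 − R$240.00 − 1×R$380.00 = R$2,010.00
  R$169.60 + 13.12% × (R$2,010.00 − R$1,600.00) = R$169.60 + 13.12% × R$410.00 = R$223.39
Training Fund Levy: 2.7% × R$2,630.00 = R$71.01
Total: R$223.39 + R$71.01 = R$294.40

R$294.40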